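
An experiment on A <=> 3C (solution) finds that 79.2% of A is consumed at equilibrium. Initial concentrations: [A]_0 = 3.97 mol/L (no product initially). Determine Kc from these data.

Kc = 1.02e+03 (mol/L)^2

Let X = conversion of A.
Concentrations: [A] = 3.97 − 3.97X; [C] = 11.9X.
At X = 0.792: [A] = 0.826, [C] = 9.43.
Kc = [C]^3 / ([A]) = 1.02e+03 (mol/L)^2.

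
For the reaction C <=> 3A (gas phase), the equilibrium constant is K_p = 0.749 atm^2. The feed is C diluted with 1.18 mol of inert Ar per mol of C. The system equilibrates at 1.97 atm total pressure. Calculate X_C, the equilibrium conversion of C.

Basis: 1 mol C initially; let X = conversion of C. Extent ξ = X.
At extent ξ: n_C = 1 − X; n_A = 3X; n_I = 1.18 (inert).
n_T = Σnᵢ = 2.18 + 2X.
With p_i = (n_i/n_T)P, K_p = p_A^3 / (p_C).
Setting this equal to 0.749 atm^2 and taking the physical root (0 < X < 1) gives X = 0.338.

X = 0.338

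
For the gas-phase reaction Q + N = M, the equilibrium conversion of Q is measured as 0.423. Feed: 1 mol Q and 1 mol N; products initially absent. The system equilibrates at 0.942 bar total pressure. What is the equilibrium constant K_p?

K_p = 2.13 bar^-1

Let X = conversion of Q (basis 1 mol Q); extent of reaction ξ = X.
Mole table: n_Q = 1 − X; n_N = 1 − X; n_M = X.
Total moles n_T = 2 − X.
At X = 0.423: n_Q = 0.577, n_N = 0.577, n_M = 0.423, n_T = 1.58.
p_i = (n_i/n_T)·P. K_p = p_M / (p_Q p_N) = 2.13 bar^-1.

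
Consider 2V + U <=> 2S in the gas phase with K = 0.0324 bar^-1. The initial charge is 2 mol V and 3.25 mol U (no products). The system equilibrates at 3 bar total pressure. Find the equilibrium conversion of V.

Let X = conversion of V (basis 2 mol V); extent of reaction ξ = X.
Species balance: n_V = 2 − 2X; n_U = 3.25 − X; n_S = 2X.
Summing: n_T = 5.25 − X.
y_i = n_i/n_T, p_i = y_i·P. K = p_S^2 / (p_V^2 p_U).
Substituting and setting equal to 0.0324 bar^-1 gives a polynomial in X; the root in (0,1) is X = 0.195.

X = 0.195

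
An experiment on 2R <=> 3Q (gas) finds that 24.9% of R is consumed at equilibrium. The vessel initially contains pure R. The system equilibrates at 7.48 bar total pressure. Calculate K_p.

Basis: 1 mol R initially; let X = conversion of R. Extent ξ = 0.5X.
Mole table: n_R = 1 − X; n_Q = 1.5X.
Summing: n_T = 1 + 0.5X.
At X = 0.249: n_R = 0.751, n_Q = 0.373, n_T = 1.12.
p_i = (n_i/n_T)·P. K_p = p_Q^3 / (p_R^2) = 0.615 bar.

K_p = 0.615 bar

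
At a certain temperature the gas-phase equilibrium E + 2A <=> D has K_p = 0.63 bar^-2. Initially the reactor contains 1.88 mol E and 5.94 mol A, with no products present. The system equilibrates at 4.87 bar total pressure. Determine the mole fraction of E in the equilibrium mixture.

Let X = conversion of E (basis 1.88 mol E); extent of reaction ξ = 1.88X.
At extent ξ: n_E = 1.88 − 1.88X; n_A = 5.94 − 3.76X; n_D = 1.88X.
Summing: n_T = 7.82 − 3.76X.
y_i = n_i/n_T, p_i = y_i·P. K_p = p_D / (p_E p_A^2).
Substituting and setting equal to 0.63 bar^-2 gives a polynomial in X; the root in (0,1) is X = 0.842.
Then n_E = 0.298, n_T = 4.66, so y_E = 0.064.

y_E = 0.064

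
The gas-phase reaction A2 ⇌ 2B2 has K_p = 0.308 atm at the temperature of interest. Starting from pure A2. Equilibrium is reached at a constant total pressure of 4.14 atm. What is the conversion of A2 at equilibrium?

X = 0.135

Take 1 mol A2 as basis and let X be its fractional conversion, so ξ = X.
Species balance: n_A2 = 1 − X; n_B2 = 2X.
Summing: n_T = 1 + X.
Mole fractions y_i = n_i/n_T; K_p = p_B2^2 / (p_A2) with p_i = y_i·P.
Substituting and setting equal to 0.308 atm gives a polynomial in X; the root in (0,1) is X = 0.135.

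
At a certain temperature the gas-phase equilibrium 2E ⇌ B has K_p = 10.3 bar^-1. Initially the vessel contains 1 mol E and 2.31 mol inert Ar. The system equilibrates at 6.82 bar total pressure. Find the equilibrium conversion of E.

Basis: 1 mol E initially; let X = conversion of E. Extent ξ = 0.5X.
Moles: n_E = 1 − X; n_B = 0.5X; n_I = 2.31 (inert).
n_T = Σnᵢ = 3.31 − 0.5X.
With p_i = (n_i/n_T)P, K_p = p_B / (p_E^2).
Setting this equal to 10.3 bar^-1 and taking the physical root (0 < X < 1) gives X = 0.867.

X = 0.867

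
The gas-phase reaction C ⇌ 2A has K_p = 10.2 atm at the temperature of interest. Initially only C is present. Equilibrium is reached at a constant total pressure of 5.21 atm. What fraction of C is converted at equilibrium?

X = 0.573

Take 1 mol C as basis and let X be its fractional conversion, so ξ = X.
Moles: n_C = 1 − X; n_A = 2X.
Total moles n_T = 1 + X.
y_i = n_i/n_T, p_i = y_i·P. K_p = p_A^2 / (p_C).
Setting this equal to 10.2 atm and taking the physical root (0 < X < 1) gives X = 0.573.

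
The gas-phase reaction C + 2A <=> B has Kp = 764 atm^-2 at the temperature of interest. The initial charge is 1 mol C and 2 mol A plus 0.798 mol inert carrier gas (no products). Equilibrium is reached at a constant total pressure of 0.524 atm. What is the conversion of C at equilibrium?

Let X = conversion of C (basis 1 mol C); extent of reaction ξ = X.
Moles: n_C = 1 − X; n_A = 2 − 2X; n_B = X; n_I = 0.798 (inert).
Total moles n_T = 3.8 − 2X.
Mole fractions y_i = n_i/n_T; Kp = p_B / (p_C p_A^2) with p_i = y_i·P.
Substituting and setting equal to 764 atm^-2 gives a polynomial in X; the root in (0,1) is X = 0.835.

X = 0.835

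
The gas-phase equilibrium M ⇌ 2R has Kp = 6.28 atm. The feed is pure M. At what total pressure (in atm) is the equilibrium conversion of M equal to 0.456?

Basis: 1 mol M initially; let X = conversion of M. Extent ξ = X.
Moles: n_M = 1 − X; n_R = 2X.
Summing: n_T = 1 + X.
Kp = p_R^2 / (p_M) with p_i = (n_i/n_T)·P.
At X = 0.456: the mole-fraction product g(X) = Π y_i^ν_i = 1.05. Since Kp = g(X)·P^{1}, P = (Kp/g)^(1/1) = (6.28/1.05)^(1/1) = 5.98 atm.

P = 5.98 atm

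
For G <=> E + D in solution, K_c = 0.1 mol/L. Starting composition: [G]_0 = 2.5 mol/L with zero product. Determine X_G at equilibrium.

Let X = conversion of G; extent ξ = 2.5·X mol/L.
Concentrations: [G] = 2.5 − 2.5X; [E] = 2.5X; [D] = 2.5X.
K_c = [E] [D] / ([G]).
Solving K_c = 0.1 for X ∈ (0,1): X = 0.181.

X = 0.181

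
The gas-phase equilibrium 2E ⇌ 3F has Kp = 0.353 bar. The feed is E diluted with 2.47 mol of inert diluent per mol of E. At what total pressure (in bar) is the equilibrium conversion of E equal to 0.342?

Let X = conversion of E (basis 1 mol E); extent of reaction ξ = 0.5X.
Mole table: n_E = 1 − X; n_F = 1.5X; n_I = 2.47 (inert).
n_T = Σnᵢ = 3.47 + 0.5X.
Kp = p_F^3 / (p_E^2) with p_i = (n_i/n_T)·P.
At X = 0.342: the mole-fraction product g(X) = Π y_i^ν_i = 0.08564. Since Kp = g(X)·P^{1}, P = (Kp/g)^(1/1) = (0.353/0.08564)^(1/1) = 4.12 bar.

P = 4.12 bar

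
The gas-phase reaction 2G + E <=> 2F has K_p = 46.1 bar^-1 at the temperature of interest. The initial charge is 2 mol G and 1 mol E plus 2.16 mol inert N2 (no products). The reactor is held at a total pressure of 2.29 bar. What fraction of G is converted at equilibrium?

X = 0.721

Let X = conversion of G (basis 2 mol G); extent of reaction ξ = X.
At extent ξ: n_G = 2 − 2X; n_E = 1 − X; n_F = 2X; n_I = 2.16 (inert).
n_T = Σnᵢ = 5.16 − X.
Mole fractions y_i = n_i/n_T; K_p = p_F^2 / (p_G^2 p_E) with p_i = y_i·P.
Substituting and setting equal to 46.1 bar^-1 gives a polynomial in X; the root in (0,1) is X = 0.721.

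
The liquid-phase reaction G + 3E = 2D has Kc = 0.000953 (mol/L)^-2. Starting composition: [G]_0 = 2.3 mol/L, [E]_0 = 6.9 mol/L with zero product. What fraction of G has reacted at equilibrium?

Let X = conversion of G; extent ξ = 2.3·X mol/L.
Concentrations: [G] = 2.3 − 2.3X; [E] = 6.9 − 6.9X; [D] = 4.6X.
Kc = [D]^2 / ([G] [E]^3).
Setting equal to 0.000953 and solving for X on (0,1) gives X = 0.137.

X = 0.137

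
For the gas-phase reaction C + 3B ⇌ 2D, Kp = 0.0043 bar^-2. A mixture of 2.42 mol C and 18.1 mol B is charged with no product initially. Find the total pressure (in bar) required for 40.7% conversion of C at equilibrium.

Basis: 2.42 mol C initially; let X = conversion of C. Extent ξ = 2.42X.
At extent ξ: n_C = 2.42 − 2.42X; n_B = 18.1 − 7.26X; n_D = 4.84X.
Total moles n_T = 20.5 − 4.84X.
Kp = p_D^2 / (p_C p_B^3) with p_i = (n_i/n_T)·P.
At X = 0.407: the mole-fraction product g(X) = Π y_i^ν_i = 0.2678. Since Kp = g(X)·P^{-2}, P = (g/Kp)^(1/2) = (0.2678/0.0043)^(1/2) = 7.89 bar.

P = 7.89 bar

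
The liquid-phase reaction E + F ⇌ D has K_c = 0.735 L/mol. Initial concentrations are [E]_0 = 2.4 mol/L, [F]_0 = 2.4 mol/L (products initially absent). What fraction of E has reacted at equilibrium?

Let X = conversion of E; extent ξ = 2.4·X mol/L.
Concentrations: [E] = 2.4 − 2.4X; [F] = 2.4 − 2.4X; [D] = 2.4X.
K_c = [D] / ([E] [F]).
Solving K_c = 0.735 for X ∈ (0,1): X = 0.479.

X = 0.479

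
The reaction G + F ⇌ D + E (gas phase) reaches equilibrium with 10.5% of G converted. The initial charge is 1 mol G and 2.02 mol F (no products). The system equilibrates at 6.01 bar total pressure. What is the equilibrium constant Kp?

Basis: 1 mol G initially; let X = conversion of G. Extent ξ = X.
Mole table: n_G = 1 − X; n_F = 2.02 − X; n_D = X; n_E = X.
n_T stays at 3.02 (no change in mole number).
At X = 0.105: n_G = 0.895, n_F = 1.92, n_D = 0.105, n_E = 0.105, n_T = 3.02.
p_i = (n_i/n_T)·P. Kp = p_D p_E / (p_G p_F) = 0.00643.

Kp = 0.00643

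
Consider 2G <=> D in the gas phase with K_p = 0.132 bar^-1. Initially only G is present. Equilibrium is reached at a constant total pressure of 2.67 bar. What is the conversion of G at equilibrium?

Take 1 mol G as basis and let X be its fractional conversion, so ξ = 0.5X.
Mole table: n_G = 1 − X; n_D = 0.5X.
n_T = Σnᵢ = 1 − 0.5X.
y_i = n_i/n_T, p_i = y_i·P. K_p = p_D / (p_G^2).
Equating to 0.132 bar^-1 and solving on 0 < X < 1: X = 0.356.

X = 0.356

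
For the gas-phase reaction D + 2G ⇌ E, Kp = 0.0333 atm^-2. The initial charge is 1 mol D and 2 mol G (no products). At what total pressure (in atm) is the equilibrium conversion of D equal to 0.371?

P = 7.55 atm

Take 1 mol D as basis and let X be its fractional conversion, so ξ = X.
Species balance: n_D = 1 − X; n_G = 2 − 2X; n_E = X.
n_T = Σnᵢ = 3 − 2X.
Kp = p_E / (p_D p_G^2) with p_i = (n_i/n_T)·P.
At X = 0.371: the mole-fraction product g(X) = Π y_i^ν_i = 1.9. Since Kp = g(X)·P^{-2}, P = (g/Kp)^(1/2) = (1.9/0.0333)^(1/2) = 7.55 atm.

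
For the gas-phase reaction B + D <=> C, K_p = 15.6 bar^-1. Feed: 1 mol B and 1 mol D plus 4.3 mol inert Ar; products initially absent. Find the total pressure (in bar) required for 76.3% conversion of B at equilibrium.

P = 4.82 bar

Basis: 1 mol B initially; let X = conversion of B. Extent ξ = X.
Mole table: n_B = 1 − X; n_D = 1 − X; n_C = X; n_I = 4.3 (inert).
Total moles n_T = 6.3 − X.
K_p = p_C / (p_B p_D) with p_i = (n_i/n_T)·P.
At X = 0.763: the mole-fraction product g(X) = Π y_i^ν_i = 75.21. Since K_p = g(X)·P^{-1}, P = (g/K_p)^(1/1) = (75.21/15.6)^(1/1) = 4.82 bar.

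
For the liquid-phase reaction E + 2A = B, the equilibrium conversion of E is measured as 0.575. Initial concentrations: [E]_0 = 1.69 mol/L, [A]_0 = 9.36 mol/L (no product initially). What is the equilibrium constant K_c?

Let X = conversion of E.
Concentrations: [E] = 1.69 − 1.69X; [A] = 9.36 − 3.38X; [B] = 1.69X.
At X = 0.575: [E] = 0.718, [A] = 7.42, [B] = 0.972.
K_c = [B] / ([E] [A]^2) = 0.0246 (mol/L)^-2.

K_c = 0.0246 (mol/L)^-2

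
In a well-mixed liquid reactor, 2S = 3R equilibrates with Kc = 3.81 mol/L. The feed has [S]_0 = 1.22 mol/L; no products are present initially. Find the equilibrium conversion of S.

X = 0.562

Let X = conversion of S; extent ξ = 1.22X/2 mol/L.
Concentrations: [S] = 1.22 − 1.22X; [R] = 1.83X.
Kc = [R]^3 / ([S]^2).
Setting equal to 3.81 and solving for X on (0,1) gives X = 0.562.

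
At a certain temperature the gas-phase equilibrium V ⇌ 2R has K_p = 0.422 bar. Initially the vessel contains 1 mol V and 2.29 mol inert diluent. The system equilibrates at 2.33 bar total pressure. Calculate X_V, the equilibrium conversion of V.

Basis: 1 mol V initially; let X = conversion of V. Extent ξ = X.
Moles: n_V = 1 − X; n_R = 2X; n_I = 2.29 (inert).
n_T = Σnᵢ = 3.29 + X.
Mole fractions y_i = n_i/n_T; K_p = p_R^2 / (p_V) with p_i = y_i·P.
Setting this equal to 0.422 bar and taking the physical root (0 < X < 1) gives X = 0.331.

X = 0.331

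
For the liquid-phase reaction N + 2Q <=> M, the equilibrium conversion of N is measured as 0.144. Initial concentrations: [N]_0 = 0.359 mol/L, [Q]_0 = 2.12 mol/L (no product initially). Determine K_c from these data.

K_c = 0.0414 (mol/L)^-2

Let X = conversion of N.
Concentrations: [N] = 0.359 − 0.359X; [Q] = 2.12 − 0.718X; [M] = 0.359X.
At X = 0.144: [N] = 0.307, [Q] = 2.02, [M] = 0.0517.
K_c = [M] / ([N] [Q]^2) = 0.0414 (mol/L)^-2.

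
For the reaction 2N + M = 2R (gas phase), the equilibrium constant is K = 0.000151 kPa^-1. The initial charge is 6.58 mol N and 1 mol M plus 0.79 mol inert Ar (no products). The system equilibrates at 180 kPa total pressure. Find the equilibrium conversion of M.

Basis: 1 mol M initially; let X = conversion of M. Extent ξ = X.
Species balance: n_N = 6.58 − 2X; n_M = 1 − X; n_R = 2X; n_I = 0.79 (inert).
n_T = Σnᵢ = 8.37 − X.
y_i = n_i/n_T, p_i = y_i·P. K = p_R^2 / (p_N^2 p_M).
Setting this equal to 0.000151 kPa^-1 and taking the physical root (0 < X < 1) gives X = 0.164.

X = 0.164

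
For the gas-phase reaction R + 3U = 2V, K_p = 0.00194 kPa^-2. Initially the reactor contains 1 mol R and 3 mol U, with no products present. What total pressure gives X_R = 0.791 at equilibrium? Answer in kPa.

Let X = conversion of R (basis 1 mol R); extent of reaction ξ = X.
Mole table: n_R = 1 − X; n_U = 3 − 3X; n_V = 2X.
Summing: n_T = 4 − 2X.
K_p = p_V^2 / (p_R p_U^3) with p_i = (n_i/n_T)·P.
At X = 0.791: the mole-fraction product g(X) = Π y_i^ν_i = 284. Since K_p = g(X)·P^{-2}, P = (g/K_p)^(1/2) = (284/0.00194)^(1/2) = 383 kPa.

P = 383 kPa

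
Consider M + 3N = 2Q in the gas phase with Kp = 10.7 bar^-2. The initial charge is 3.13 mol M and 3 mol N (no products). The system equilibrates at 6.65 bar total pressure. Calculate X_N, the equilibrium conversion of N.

Take 3 mol N as basis and let X be its fractional conversion, so ξ = X.
Mole table: n_M = 3.13 − X; n_N = 3 − 3X; n_Q = 2X.
Total moles n_T = 6.13 − 2X.
With p_i = (n_i/n_T)P, Kp = p_Q^2 / (p_M p_N^3).
Setting this equal to 10.7 bar^-2 and taking the physical root (0 < X < 1) gives X = 0.873.

X = 0.873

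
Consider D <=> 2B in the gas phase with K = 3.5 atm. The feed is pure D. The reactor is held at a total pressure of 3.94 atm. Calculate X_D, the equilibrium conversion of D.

Let X = conversion of D (basis 1 mol D); extent of reaction ξ = X.
Mole table: n_D = 1 − X; n_B = 2X.
Summing: n_T = 1 + X.
y_i = n_i/n_T, p_i = y_i·P. K = p_B^2 / (p_D).
Equating to 3.5 atm and solving on 0 < X < 1: X = 0.426.

X = 0.426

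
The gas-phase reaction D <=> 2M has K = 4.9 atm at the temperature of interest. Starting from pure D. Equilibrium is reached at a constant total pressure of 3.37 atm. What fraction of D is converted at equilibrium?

Basis: 1 mol D initially; let X = conversion of D. Extent ξ = X.
Mole table: n_D = 1 − X; n_M = 2X.
Total moles n_T = 1 + X.
Mole fractions y_i = n_i/n_T; K = p_M^2 / (p_D) with p_i = y_i·P.
Substituting and setting equal to 4.9 atm gives a polynomial in X; the root in (0,1) is X = 0.516.

X = 0.516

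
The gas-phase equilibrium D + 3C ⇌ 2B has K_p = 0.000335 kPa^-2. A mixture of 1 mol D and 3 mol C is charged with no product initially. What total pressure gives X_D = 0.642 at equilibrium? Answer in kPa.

P = 286 kPa

Let X = conversion of D (basis 1 mol D); extent of reaction ξ = X.
At extent ξ: n_D = 1 − X; n_C = 3 − 3X; n_B = 2X.
Summing: n_T = 4 − 2X.
K_p = p_B^2 / (p_D p_C^3) with p_i = (n_i/n_T)·P.
At X = 0.642: the mole-fraction product g(X) = Π y_i^ν_i = 27.42. Since K_p = g(X)·P^{-2}, P = (g/K_p)^(1/2) = (27.42/0.000335)^(1/2) = 286 kPa.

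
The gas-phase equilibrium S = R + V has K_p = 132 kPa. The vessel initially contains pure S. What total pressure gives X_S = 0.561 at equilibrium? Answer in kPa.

Take 1 mol S as basis and let X be its fractional conversion, so ξ = X.
Moles: n_S = 1 − X; n_R = X; n_V = X.
Total moles n_T = 1 + X.
K_p = p_R p_V / (p_S) with p_i = (n_i/n_T)·P.
At X = 0.561: the mole-fraction product g(X) = Π y_i^ν_i = 0.4593. Since K_p = g(X)·P^{1}, P = (K_p/g)^(1/1) = (132/0.4593)^(1/1) = 287 kPa.

P = 287 kPa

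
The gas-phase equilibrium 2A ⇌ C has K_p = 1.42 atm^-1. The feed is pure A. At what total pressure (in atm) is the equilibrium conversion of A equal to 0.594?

Basis: 1 mol A initially; let X = conversion of A. Extent ξ = 0.5X.
Mole table: n_A = 1 − X; n_C = 0.5X.
Summing: n_T = 1 − 0.5X.
K_p = p_C / (p_A^2) with p_i = (n_i/n_T)·P.
At X = 0.594: the mole-fraction product g(X) = Π y_i^ν_i = 1.267. Since K_p = g(X)·P^{-1}, P = (g/K_p)^(1/1) = (1.267/1.42)^(1/1) = 0.892 atm.

P = 0.892 atm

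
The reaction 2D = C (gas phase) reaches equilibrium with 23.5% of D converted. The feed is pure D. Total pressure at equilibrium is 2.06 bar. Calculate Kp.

Basis: 1 mol D initially; let X = conversion of D. Extent ξ = 0.5X.
Species balance: n_D = 1 − X; n_C = 0.5X.
n_T = Σnᵢ = 1 − 0.5X.
At X = 0.235: n_D = 0.765, n_C = 0.117, n_T = 0.883.
p_i = (n_i/n_T)·P. Kp = p_C / (p_D^2) = 0.086 bar^-1.

Kp = 0.086 bar^-1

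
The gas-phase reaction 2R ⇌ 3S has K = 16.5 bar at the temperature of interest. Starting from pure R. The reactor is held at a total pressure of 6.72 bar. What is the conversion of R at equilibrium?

X = 0.563

Let X = conversion of R (basis 1 mol R); extent of reaction ξ = 0.5X.
Mole table: n_R = 1 − X; n_S = 1.5X.
Total moles n_T = 1 + 0.5X.
With p_i = (n_i/n_T)P, K = p_S^3 / (p_R^2).
Substituting and setting equal to 16.5 bar gives a polynomial in X; the root in (0,1) is X = 0.563.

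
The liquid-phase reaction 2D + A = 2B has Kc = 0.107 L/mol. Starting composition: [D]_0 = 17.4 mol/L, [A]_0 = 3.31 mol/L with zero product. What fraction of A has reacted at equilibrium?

X = 0.670

Let X = conversion of A; extent ξ = 3.31·X mol/L.
Concentrations: [D] = 17.4 − 6.62X; [A] = 3.31 − 3.31X; [B] = 6.62X.
Kc = [B]^2 / ([D]^2 [A]).
This equals 0.107 at X = 0.670 (the root in 0 < X < 1).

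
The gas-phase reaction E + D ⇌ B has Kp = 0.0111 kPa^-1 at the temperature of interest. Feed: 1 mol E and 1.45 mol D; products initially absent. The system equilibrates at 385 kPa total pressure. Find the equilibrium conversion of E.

X = 0.654

Basis: 1 mol E initially; let X = conversion of E. Extent ξ = X.
Species balance: n_E = 1 − X; n_D = 1.45 − X; n_B = X.
n_T = Σnᵢ = 2.45 − X.
Mole fractions y_i = n_i/n_T; Kp = p_B / (p_E p_D) with p_i = y_i·P.
This yields a degree-2 equation in X; solving on (0,1), X = 0.654.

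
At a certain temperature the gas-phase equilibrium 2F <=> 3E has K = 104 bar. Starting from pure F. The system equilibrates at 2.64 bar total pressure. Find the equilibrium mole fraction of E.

y_E = 0.871

Basis: 1 mol F initially; let X = conversion of F. Extent ξ = 0.5X.
Species balance: n_F = 1 − X; n_E = 1.5X.
Summing: n_T = 1 + 0.5X.
With p_i = (n_i/n_T)P, K = p_E^3 / (p_F^2).
This yields a degree-3 equation in X; solving on (0,1), X = 0.818.
Then n_E = 1.23, n_T = 1.41, so y_E = 0.871.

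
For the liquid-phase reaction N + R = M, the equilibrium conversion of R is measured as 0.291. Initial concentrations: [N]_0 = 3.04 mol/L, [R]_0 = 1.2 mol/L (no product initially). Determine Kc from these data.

Let X = conversion of R.
Concentrations: [N] = 3.04 − 1.2X; [R] = 1.2 − 1.2X; [M] = 1.2X.
At X = 0.291: [N] = 2.69, [R] = 0.851, [M] = 0.349.
Kc = [M] / ([N] [R]) = 0.153 L/mol.

Kc = 0.153 L/mol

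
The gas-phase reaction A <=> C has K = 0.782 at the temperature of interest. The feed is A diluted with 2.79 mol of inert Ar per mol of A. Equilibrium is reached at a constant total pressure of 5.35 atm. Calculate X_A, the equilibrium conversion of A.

Basis: 1 mol A initially; let X = conversion of A. Extent ξ = X.
Moles: n_A = 1 − X; n_C = X; n_I = 2.79 (inert).
Since Δν = 0, n_T = 3.79 throughout.
With p_i = (n_i/n_T)P, K = p_C / (p_A).
Substituting and setting equal to 0.782 gives a polynomial in X; the root in (0,1) is X = 0.439.

X = 0.439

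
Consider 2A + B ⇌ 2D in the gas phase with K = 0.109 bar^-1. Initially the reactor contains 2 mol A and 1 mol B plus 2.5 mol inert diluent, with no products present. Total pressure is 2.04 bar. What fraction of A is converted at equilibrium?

Let X = conversion of A (basis 2 mol A); extent of reaction ξ = X.
At extent ξ: n_A = 2 − 2X; n_B = 1 − X; n_D = 2X; n_I = 2.5 (inert).
Total moles n_T = 5.5 − X.
y_i = n_i/n_T, p_i = y_i·P. K = p_D^2 / (p_A^2 p_B).
Equating to 0.109 bar^-1 and solving on 0 < X < 1: X = 0.158.

X = 0.158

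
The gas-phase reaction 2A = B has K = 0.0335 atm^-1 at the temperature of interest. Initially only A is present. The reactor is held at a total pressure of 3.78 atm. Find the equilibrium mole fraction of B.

y_B = 0.102

Let X = conversion of A (basis 1 mol A); extent of reaction ξ = 0.5X.
Mole table: n_A = 1 − X; n_B = 0.5X.
Summing: n_T = 1 − 0.5X.
Mole fractions y_i = n_i/n_T; K = p_B / (p_A^2) with p_i = y_i·P.
Setting this equal to 0.0335 atm^-1 and taking the physical root (0 < X < 1) gives X = 0.185.
Then n_B = 0.0926, n_T = 0.907, so y_B = 0.102.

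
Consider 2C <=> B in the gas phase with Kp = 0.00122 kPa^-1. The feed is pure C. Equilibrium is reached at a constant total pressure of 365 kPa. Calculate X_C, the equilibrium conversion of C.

X = 0.400

Let X = conversion of C (basis 1 mol C); extent of reaction ξ = 0.5X.
Mole table: n_C = 1 − X; n_B = 0.5X.
Summing: n_T = 1 − 0.5X.
y_i = n_i/n_T, p_i = y_i·P. Kp = p_B / (p_C^2).
Equating to 0.00122 kPa^-1 and solving on 0 < X < 1: X = 0.400.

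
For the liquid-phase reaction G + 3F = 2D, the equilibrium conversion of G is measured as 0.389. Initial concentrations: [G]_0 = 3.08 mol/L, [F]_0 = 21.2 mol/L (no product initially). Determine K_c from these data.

Let X = conversion of G.
Concentrations: [G] = 3.08 − 3.08X; [F] = 21.2 − 9.24X; [D] = 6.16X.
At X = 0.389: [G] = 1.88, [F] = 17.6, [D] = 2.4.
K_c = [D]^2 / ([G] [F]^3) = 0.000559 (mol/L)^-2.

K_c = 0.000559 (mol/L)^-2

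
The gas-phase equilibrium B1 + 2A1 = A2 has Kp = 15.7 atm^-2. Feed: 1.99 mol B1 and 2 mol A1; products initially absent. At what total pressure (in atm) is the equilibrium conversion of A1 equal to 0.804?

P = 1.26 atm

Basis: 2 mol A1 initially; let X = conversion of A1. Extent ξ = X.
At extent ξ: n_B1 = 1.99 − X; n_A1 = 2 − 2X; n_A2 = X.
Total moles n_T = 3.99 − 2X.
Kp = p_A2 / (p_B1 p_A1^2) with p_i = (n_i/n_T)·P.
At X = 0.804: the mole-fraction product g(X) = Π y_i^ν_i = 25.03. Since Kp = g(X)·P^{-2}, P = (g/Kp)^(1/2) = (25.03/15.7)^(1/2) = 1.26 atm.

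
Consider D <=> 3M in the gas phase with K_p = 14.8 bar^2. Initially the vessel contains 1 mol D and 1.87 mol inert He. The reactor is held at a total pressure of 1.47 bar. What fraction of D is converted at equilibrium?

Let X = conversion of D (basis 1 mol D); extent of reaction ξ = X.
Species balance: n_D = 1 − X; n_M = 3X; n_I = 1.87 (inert).
n_T = Σnᵢ = 2.87 + 2X.
y_i = n_i/n_T, p_i = y_i·P. K_p = p_M^3 / (p_D).
Substituting and setting equal to 14.8 bar^2 gives a polynomial in X; the root in (0,1) is X = 0.876.

X = 0.876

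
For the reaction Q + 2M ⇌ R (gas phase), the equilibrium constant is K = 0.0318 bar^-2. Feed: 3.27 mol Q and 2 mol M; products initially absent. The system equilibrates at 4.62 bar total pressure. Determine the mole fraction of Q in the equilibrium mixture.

y_Q = 0.631

Basis: 2 mol M initially; let X = conversion of M. Extent ξ = X.
At extent ξ: n_Q = 3.27 − X; n_M = 2 − 2X; n_R = X.
n_T = Σnᵢ = 5.27 − 2X.
y_i = n_i/n_T, p_i = y_i·P. K = p_R / (p_Q p_M^2).
Substituting and setting equal to 0.0318 bar^-2 gives a polynomial in X; the root in (0,1) is X = 0.217.
Then n_Q = 3.05, n_T = 4.84, so y_Q = 0.631.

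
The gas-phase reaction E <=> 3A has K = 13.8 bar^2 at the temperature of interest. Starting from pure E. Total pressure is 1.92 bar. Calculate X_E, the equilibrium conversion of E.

X = 0.638

Take 1 mol E as basis and let X be its fractional conversion, so ξ = X.
Moles: n_E = 1 − X; n_A = 3X.
Summing: n_T = 1 + 2X.
y_i = n_i/n_T, p_i = y_i·P. K = p_A^3 / (p_E).
Setting this equal to 13.8 bar^2 and taking the physical root (0 < X < 1) gives X = 0.638.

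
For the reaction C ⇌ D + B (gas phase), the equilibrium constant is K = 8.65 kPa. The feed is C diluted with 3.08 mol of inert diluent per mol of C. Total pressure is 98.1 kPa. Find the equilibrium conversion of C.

Basis: 1 mol C initially; let X = conversion of C. Extent ξ = X.
Species balance: n_C = 1 − X; n_D = X; n_B = X; n_I = 3.08 (inert).
n_T = Σnᵢ = 4.08 + X.
Mole fractions y_i = n_i/n_T; K = p_D p_B / (p_C) with p_i = y_i·P.
Equating to 8.65 kPa and solving on 0 < X < 1: X = 0.464.

X = 0.464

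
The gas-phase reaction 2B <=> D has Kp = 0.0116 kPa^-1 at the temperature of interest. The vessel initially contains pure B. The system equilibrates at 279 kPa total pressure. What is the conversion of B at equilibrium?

X = 0.732

Take 1 mol B as basis and let X be its fractional conversion, so ξ = 0.5X.
Moles: n_B = 1 − X; n_D = 0.5X.
Total moles n_T = 1 − 0.5X.
With p_i = (n_i/n_T)P, Kp = p_D / (p_B^2).
This yields a degree-2 equation in X; solving on (0,1), X = 0.732.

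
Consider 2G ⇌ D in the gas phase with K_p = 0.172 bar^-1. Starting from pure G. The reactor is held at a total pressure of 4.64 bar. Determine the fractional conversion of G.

X = 0.512

Basis: 1 mol G initially; let X = conversion of G. Extent ξ = 0.5X.
Mole table: n_G = 1 − X; n_D = 0.5X.
Total moles n_T = 1 − 0.5X.
With p_i = (n_i/n_T)P, K_p = p_D / (p_G^2).
Substituting and setting equal to 0.172 bar^-1 gives a polynomial in X; the root in (0,1) is X = 0.512.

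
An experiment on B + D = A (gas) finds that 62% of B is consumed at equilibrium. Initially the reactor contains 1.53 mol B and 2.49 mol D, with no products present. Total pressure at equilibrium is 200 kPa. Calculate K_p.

Basis: 1.53 mol B initially; let X = conversion of B. Extent ξ = 1.53X.
At extent ξ: n_B = 1.53 − 1.53X; n_D = 2.49 − 1.53X; n_A = 1.53X.
Summing: n_T = 4.02 − 1.53X.
At X = 0.62: n_B = 0.581, n_D = 1.54, n_A = 0.949, n_T = 3.07.
p_i = (n_i/n_T)·P. K_p = p_A / (p_B p_D) = 0.0163 kPa^-1.

K_p = 0.0163 kPa^-1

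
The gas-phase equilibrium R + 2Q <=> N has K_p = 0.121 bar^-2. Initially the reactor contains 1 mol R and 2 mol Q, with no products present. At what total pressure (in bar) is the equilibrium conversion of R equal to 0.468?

P = 5.23 bar

Let X = conversion of R (basis 1 mol R); extent of reaction ξ = X.
Species balance: n_R = 1 − X; n_Q = 2 − 2X; n_N = X.
n_T = Σnᵢ = 3 − 2X.
K_p = p_N / (p_R p_Q^2) with p_i = (n_i/n_T)·P.
At X = 0.468: the mole-fraction product g(X) = Π y_i^ν_i = 3.31. Since K_p = g(X)·P^{-2}, P = (g/K_p)^(1/2) = (3.31/0.121)^(1/2) = 5.23 bar.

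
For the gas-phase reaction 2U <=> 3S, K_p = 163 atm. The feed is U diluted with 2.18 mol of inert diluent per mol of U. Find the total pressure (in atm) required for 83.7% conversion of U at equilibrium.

P = 7.87 atm

Basis: 1 mol U initially; let X = conversion of U. Extent ξ = 0.5X.
Mole table: n_U = 1 − X; n_S = 1.5X; n_I = 2.18 (inert).
Summing: n_T = 3.18 + 0.5X.
K_p = p_S^3 / (p_U^2) with p_i = (n_i/n_T)·P.
At X = 0.837: the mole-fraction product g(X) = Π y_i^ν_i = 20.7. Since K_p = g(X)·P^{1}, P = (K_p/g)^(1/1) = (163/20.7)^(1/1) = 7.87 atm.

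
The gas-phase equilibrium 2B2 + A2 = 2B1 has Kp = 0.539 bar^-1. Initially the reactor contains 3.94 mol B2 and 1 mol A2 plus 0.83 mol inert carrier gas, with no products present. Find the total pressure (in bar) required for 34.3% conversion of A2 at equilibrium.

P = 0.681 bar

Take 1 mol A2 as basis and let X be its fractional conversion, so ξ = X.
Mole table: n_B2 = 3.94 − 2X; n_A2 = 1 − X; n_B1 = 2X; n_I = 0.83 (inert).
n_T = Σnᵢ = 5.77 − X.
Kp = p_B1^2 / (p_B2^2 p_A2) with p_i = (n_i/n_T)·P.
At X = 0.343: the mole-fraction product g(X) = Π y_i^ν_i = 0.3671. Since Kp = g(X)·P^{-1}, P = (g/Kp)^(1/1) = (0.3671/0.539)^(1/1) = 0.681 bar.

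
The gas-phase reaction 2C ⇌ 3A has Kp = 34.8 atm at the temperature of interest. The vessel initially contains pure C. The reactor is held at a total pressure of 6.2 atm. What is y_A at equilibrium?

Take 1 mol C as basis and let X be its fractional conversion, so ξ = 0.5X.
Moles: n_C = 1 − X; n_A = 1.5X.
Summing: n_T = 1 + 0.5X.
y_i = n_i/n_T, p_i = y_i·P. Kp = p_A^3 / (p_C^2).
Equating to 34.8 atm and solving on 0 < X < 1: X = 0.648.
Then n_A = 0.972, n_T = 1.32, so y_A = 0.734.

y_A = 0.734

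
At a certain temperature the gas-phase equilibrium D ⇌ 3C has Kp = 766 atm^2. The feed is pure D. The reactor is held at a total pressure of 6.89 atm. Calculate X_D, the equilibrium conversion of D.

Basis: 1 mol D initially; let X = conversion of D. Extent ξ = X.
Species balance: n_D = 1 − X; n_C = 3X.
Total moles n_T = 1 + 2X.
y_i = n_i/n_T, p_i = y_i·P. Kp = p_C^3 / (p_D).
Equating to 766 atm^2 and solving on 0 < X < 1: X = 0.857.

X = 0.857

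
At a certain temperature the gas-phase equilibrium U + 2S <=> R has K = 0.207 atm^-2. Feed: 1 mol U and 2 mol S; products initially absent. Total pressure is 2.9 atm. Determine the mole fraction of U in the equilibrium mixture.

Basis: 1 mol U initially; let X = conversion of U. Extent ξ = X.
Species balance: n_U = 1 − X; n_S = 2 − 2X; n_R = X.
Total moles n_T = 3 − 2X.
Mole fractions y_i = n_i/n_T; K = p_R / (p_U p_S^2) with p_i = y_i·P.
Substituting and setting equal to 0.207 atm^-2 gives a polynomial in X; the root in (0,1) is X = 0.356.
Then n_U = 0.644, n_T = 2.29, so y_U = 0.282.

y_U = 0.282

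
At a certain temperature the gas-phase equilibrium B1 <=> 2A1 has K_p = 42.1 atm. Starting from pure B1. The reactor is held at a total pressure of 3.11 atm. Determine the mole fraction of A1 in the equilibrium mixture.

Take 1 mol B1 as basis and let X be its fractional conversion, so ξ = X.
Moles: n_B1 = 1 − X; n_A1 = 2X.
Summing: n_T = 1 + X.
With p_i = (n_i/n_T)P, K_p = p_A1^2 / (p_B1).
Substituting and setting equal to 42.1 atm gives a polynomial in X; the root in (0,1) is X = 0.879.
Then n_A1 = 1.76, n_T = 1.88, so y_A1 = 0.935.

y_A1 = 0.935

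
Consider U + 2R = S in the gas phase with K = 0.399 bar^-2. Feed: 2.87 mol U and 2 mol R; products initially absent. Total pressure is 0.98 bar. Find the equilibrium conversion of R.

Let X = conversion of R (basis 2 mol R); extent of reaction ξ = X.
Mole table: n_U = 2.87 − X; n_R = 2 − 2X; n_S = X.
n_T = Σnᵢ = 4.87 − 2X.
Mole fractions y_i = n_i/n_T; K = p_S / (p_U p_R^2) with p_i = y_i·P.
This yields a degree-3 equation in X; solving on (0,1), X = 0.145.

X = 0.145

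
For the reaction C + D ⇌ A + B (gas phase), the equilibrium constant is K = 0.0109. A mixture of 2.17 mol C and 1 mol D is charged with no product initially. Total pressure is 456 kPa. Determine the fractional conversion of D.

X = 0.138

Take 1 mol D as basis and let X be its fractional conversion, so ξ = X.
At extent ξ: n_C = 2.17 − X; n_D = 1 − X; n_A = X; n_B = X.
Since Δν = 0, n_T = 3.17 throughout.
With p_i = (n_i/n_T)P, K = p_A p_B / (p_C p_D).
Substituting and setting equal to 0.0109 gives a polynomial in X; the root in (0,1) is X = 0.138.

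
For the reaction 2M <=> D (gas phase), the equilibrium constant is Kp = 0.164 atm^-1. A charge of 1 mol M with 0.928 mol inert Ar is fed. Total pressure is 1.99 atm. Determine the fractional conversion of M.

X = 0.219

Let X = conversion of M (basis 1 mol M); extent of reaction ξ = 0.5X.
Species balance: n_M = 1 − X; n_D = 0.5X; n_I = 0.928 (inert).
Summing: n_T = 1.93 − 0.5X.
With p_i = (n_i/n_T)P, Kp = p_D / (p_M^2).
Setting this equal to 0.164 atm^-1 and taking the physical root (0 < X < 1) gives X = 0.219.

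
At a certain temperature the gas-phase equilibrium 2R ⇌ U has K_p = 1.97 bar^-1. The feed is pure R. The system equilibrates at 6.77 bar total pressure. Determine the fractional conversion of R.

X = 0.864

Let X = conversion of R (basis 1 mol R); extent of reaction ξ = 0.5X.
Species balance: n_R = 1 − X; n_U = 0.5X.
Total moles n_T = 1 − 0.5X.
y_i = n_i/n_T, p_i = y_i·P. K_p = p_U / (p_R^2).
Setting this equal to 1.97 bar^-1 and taking the physical root (0 < X < 1) gives X = 0.864.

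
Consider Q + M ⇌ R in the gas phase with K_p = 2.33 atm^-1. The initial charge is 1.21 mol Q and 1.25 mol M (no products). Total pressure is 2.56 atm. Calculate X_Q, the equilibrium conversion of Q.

X = 0.631

Basis: 1.21 mol Q initially; let X = conversion of Q. Extent ξ = 1.21X.
Moles: n_Q = 1.21 − 1.21X; n_M = 1.25 − 1.21X; n_R = 1.21X.
n_T = Σnᵢ = 2.46 − 1.21X.
With p_i = (n_i/n_T)P, K_p = p_R / (p_Q p_M).
This yields a degree-2 equation in X; solving on (0,1), X = 0.631.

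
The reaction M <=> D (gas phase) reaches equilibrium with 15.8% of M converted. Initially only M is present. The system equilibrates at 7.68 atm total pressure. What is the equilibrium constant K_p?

Basis: 1 mol M initially; let X = conversion of M. Extent ξ = X.
Moles: n_M = 1 − X; n_D = X.
n_T stays at 1 (no change in mole number).
At X = 0.158: n_M = 0.842, n_D = 0.158, n_T = 1.
p_i = (n_i/n_T)·P. K_p = p_D / (p_M) = 0.188.

K_p = 0.188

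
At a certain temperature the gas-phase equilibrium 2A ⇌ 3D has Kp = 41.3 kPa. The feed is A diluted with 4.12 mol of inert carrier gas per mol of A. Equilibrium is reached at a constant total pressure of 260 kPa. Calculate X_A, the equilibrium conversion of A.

X = 0.432

Basis: 1 mol A initially; let X = conversion of A. Extent ξ = 0.5X.
Species balance: n_A = 1 − X; n_D = 1.5X; n_I = 4.12 (inert).
Summing: n_T = 5.12 + 0.5X.
y_i = n_i/n_T, p_i = y_i·P. Kp = p_D^3 / (p_A^2).
Substituting and setting equal to 41.3 kPa gives a polynomial in X; the root in (0,1) is X = 0.432.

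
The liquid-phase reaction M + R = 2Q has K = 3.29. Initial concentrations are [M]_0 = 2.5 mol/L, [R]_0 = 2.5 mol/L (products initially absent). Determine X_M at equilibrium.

Let X = conversion of M; extent ξ = 2.5·X mol/L.
Concentrations: [M] = 2.5 − 2.5X; [R] = 2.5 − 2.5X; [Q] = 5X.
K = [Q]^2 / ([M] [R]).
Setting equal to 3.29 and solving for X on (0,1) gives X = 0.476.

X = 0.476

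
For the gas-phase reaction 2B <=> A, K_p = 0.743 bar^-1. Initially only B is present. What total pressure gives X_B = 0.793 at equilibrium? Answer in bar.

Basis: 1 mol B initially; let X = conversion of B. Extent ξ = 0.5X.
Moles: n_B = 1 − X; n_A = 0.5X.
Total moles n_T = 1 − 0.5X.
K_p = p_A / (p_B^2) with p_i = (n_i/n_T)·P.
At X = 0.793: the mole-fraction product g(X) = Π y_i^ν_i = 5.584. Since K_p = g(X)·P^{-1}, P = (g/K_p)^(1/1) = (5.584/0.743)^(1/1) = 7.52 bar.

P = 7.52 bar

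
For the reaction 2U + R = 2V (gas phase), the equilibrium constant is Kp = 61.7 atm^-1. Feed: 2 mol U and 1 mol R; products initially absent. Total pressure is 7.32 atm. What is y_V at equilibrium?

Take 2 mol U as basis and let X be its fractional conversion, so ξ = X.
Moles: n_U = 2 − 2X; n_R = 1 − X; n_V = 2X.
Total moles n_T = 3 − X.
Mole fractions y_i = n_i/n_T; Kp = p_V^2 / (p_U^2 p_R) with p_i = y_i·P.
Substituting and setting equal to 61.7 atm^-1 gives a polynomial in X; the root in (0,1) is X = 0.849.
Then n_V = 1.7, n_T = 2.15, so y_V = 0.790.

y_V = 0.790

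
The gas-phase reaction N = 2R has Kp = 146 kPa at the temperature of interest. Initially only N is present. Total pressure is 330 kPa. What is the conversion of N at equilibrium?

Basis: 1 mol N initially; let X = conversion of N. Extent ξ = X.
Moles: n_N = 1 − X; n_R = 2X.
Total moles n_T = 1 + X.
Mole fractions y_i = n_i/n_T; Kp = p_R^2 / (p_N) with p_i = y_i·P.
Equating to 146 kPa and solving on 0 < X < 1: X = 0.316.

X = 0.316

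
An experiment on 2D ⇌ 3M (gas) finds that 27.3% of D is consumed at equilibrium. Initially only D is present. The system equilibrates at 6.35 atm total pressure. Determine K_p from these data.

K_p = 0.726 atm

Take 1 mol D as basis and let X be its fractional conversion, so ξ = 0.5X.
Mole table: n_D = 1 − X; n_M = 1.5X.
Total moles n_T = 1 + 0.5X.
At X = 0.273: n_D = 0.727, n_M = 0.41, n_T = 1.14.
p_i = (n_i/n_T)·P. K_p = p_M^3 / (p_D^2) = 0.726 atm.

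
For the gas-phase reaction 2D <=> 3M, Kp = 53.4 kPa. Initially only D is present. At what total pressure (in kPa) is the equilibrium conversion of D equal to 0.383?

Let X = conversion of D (basis 1 mol D); extent of reaction ξ = 0.5X.
Mole table: n_D = 1 − X; n_M = 1.5X.
n_T = Σnᵢ = 1 + 0.5X.
Kp = p_M^3 / (p_D^2) with p_i = (n_i/n_T)·P.
At X = 0.383: the mole-fraction product g(X) = Π y_i^ν_i = 0.418. Since Kp = g(X)·P^{1}, P = (Kp/g)^(1/1) = (53.4/0.418)^(1/1) = 128 kPa.

P = 128 kPa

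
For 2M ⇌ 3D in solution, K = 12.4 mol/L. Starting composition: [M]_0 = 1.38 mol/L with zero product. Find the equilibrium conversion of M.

X = 0.667

Let X = conversion of M; extent ξ = 1.38X/2 mol/L.
Concentrations: [M] = 1.38 − 1.38X; [D] = 2.07X.
K = [D]^3 / ([M]^2).
Equating to 12.4 mol/L: the physical root is X = 0.667.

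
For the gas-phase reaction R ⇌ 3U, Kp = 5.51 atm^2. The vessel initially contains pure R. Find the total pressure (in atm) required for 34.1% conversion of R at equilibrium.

Basis: 1 mol R initially; let X = conversion of R. Extent ξ = X.
Species balance: n_R = 1 − X; n_U = 3X.
n_T = Σnᵢ = 1 + 2X.
Kp = p_U^3 / (p_R) with p_i = (n_i/n_T)·P.
At X = 0.341: the mole-fraction product g(X) = Π y_i^ν_i = 0.5742. Since Kp = g(X)·P^{2}, P = (Kp/g)^(1/2) = (5.51/0.5742)^(1/2) = 3.1 atm.

P = 3.1 atm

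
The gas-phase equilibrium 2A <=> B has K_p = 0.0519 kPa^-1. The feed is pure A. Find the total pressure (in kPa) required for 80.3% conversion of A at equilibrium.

Basis: 1 mol A initially; let X = conversion of A. Extent ξ = 0.5X.
Mole table: n_A = 1 − X; n_B = 0.5X.
Total moles n_T = 1 − 0.5X.
K_p = p_B / (p_A^2) with p_i = (n_i/n_T)·P.
At X = 0.803: the mole-fraction product g(X) = Π y_i^ν_i = 6.192. Since K_p = g(X)·P^{-1}, P = (g/K_p)^(1/1) = (6.192/0.0519)^(1/1) = 119 kPa.

P = 119 kPa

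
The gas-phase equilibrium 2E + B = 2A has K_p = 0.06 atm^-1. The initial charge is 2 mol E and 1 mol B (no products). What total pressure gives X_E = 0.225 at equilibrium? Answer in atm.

P = 5.03 atm

Let X = conversion of E (basis 2 mol E); extent of reaction ξ = X.
At extent ξ: n_E = 2 − 2X; n_B = 1 − X; n_A = 2X.
Total moles n_T = 3 − X.
K_p = p_A^2 / (p_E^2 p_B) with p_i = (n_i/n_T)·P.
At X = 0.225: the mole-fraction product g(X) = Π y_i^ν_i = 0.3018. Since K_p = g(X)·P^{-1}, P = (g/K_p)^(1/1) = (0.3018/0.06)^(1/1) = 5.03 atm.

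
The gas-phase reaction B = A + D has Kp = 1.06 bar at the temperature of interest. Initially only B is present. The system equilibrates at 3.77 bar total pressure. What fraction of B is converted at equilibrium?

X = 0.468

Take 1 mol B as basis and let X be its fractional conversion, so ξ = X.
At extent ξ: n_B = 1 − X; n_A = X; n_D = X.
Summing: n_T = 1 + X.
With p_i = (n_i/n_T)P, Kp = p_A p_D / (p_B).
This yields a degree-2 equation in X; solving on (0,1), X = 0.468.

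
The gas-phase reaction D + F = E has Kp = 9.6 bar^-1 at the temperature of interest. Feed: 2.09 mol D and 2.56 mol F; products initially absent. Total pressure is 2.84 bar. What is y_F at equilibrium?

y_F = 0.259

Take 2.09 mol D as basis and let X be its fractional conversion, so ξ = 2.09X.
Species balance: n_D = 2.09 − 2.09X; n_F = 2.56 − 2.09X; n_E = 2.09X.
Total moles n_T = 4.65 − 2.09X.
With p_i = (n_i/n_T)P, Kp = p_E / (p_D p_F).
This yields a degree-2 equation in X; solving on (0,1), X = 0.876.
Then n_F = 0.729, n_T = 2.82, so y_F = 0.259.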